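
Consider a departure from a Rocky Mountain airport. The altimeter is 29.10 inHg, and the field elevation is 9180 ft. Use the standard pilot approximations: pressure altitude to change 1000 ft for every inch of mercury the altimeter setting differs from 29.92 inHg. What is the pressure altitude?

10000 ft

Pressure correction = (29.92 − 29.10) × 1000 = +820 ft.
Pressure altitude = 9180 + (+820) = 10000 ft.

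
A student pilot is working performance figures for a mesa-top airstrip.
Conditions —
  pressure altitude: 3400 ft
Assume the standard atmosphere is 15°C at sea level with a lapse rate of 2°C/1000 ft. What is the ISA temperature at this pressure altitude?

ISA temperature = 15 − 2 × (3400/1000) = 15 − 6.8 = 8.2°C.

8.2°C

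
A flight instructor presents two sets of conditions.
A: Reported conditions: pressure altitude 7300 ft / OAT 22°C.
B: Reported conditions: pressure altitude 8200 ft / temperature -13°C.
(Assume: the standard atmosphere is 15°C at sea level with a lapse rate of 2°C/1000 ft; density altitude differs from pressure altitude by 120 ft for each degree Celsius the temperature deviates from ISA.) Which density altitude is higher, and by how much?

A: ISA temp = 0.4°C, deviation +21.6°C, DA = 7300 + 120 × 21.6 = 9892 ft.
B: ISA temp = -1.4°C, deviation -11.6°C, DA = 8200 + 120 × (-11.6) = 6808 ft.
A is higher by 9892 − 6808 = 3084 ft.

A by 3084 ft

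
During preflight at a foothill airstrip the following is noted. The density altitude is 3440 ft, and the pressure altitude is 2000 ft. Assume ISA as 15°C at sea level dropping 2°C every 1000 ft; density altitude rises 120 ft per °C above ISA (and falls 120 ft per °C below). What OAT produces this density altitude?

Density altitude − pressure altitude = 3440 − 2000 = +1440 ft.
At 120 ft/°C that is an ISA deviation of 1440/120 = +12°C.
ISA temperature at 2000 ft = 15 − 2 × (2000/1000) = 11°C.
OAT = ISA + deviation = 11 + (+12) = 23°C.

23°C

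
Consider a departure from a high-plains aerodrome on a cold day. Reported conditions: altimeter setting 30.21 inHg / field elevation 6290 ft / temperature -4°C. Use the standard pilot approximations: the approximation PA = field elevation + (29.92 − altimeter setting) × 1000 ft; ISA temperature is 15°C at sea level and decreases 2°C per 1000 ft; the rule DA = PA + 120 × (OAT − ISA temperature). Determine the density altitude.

Pressure altitude = 6290 + (29.92 − 30.21) × 1000 = 6290 + (-290) = 6000 ft.
ISA temperature at 6000 ft = 15 − 2 × (6000/1000) = 3°C.
ISA deviation = -4 − 3 = -7°C.
Density altitude = 6000 + 120 × (-7) = 5160 ft.

5160 ft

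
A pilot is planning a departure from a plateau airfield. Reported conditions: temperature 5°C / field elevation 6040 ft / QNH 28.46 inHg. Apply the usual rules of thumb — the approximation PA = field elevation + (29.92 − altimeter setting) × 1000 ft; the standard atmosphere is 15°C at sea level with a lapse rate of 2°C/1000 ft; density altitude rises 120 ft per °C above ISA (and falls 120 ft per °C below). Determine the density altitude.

8100 ft

Pressure altitude = 6040 + (29.92 − 28.46) × 1000 = 6040 + (+1460) = 7500 ft.
ISA temperature at 7500 ft = 15 − 2 × (7500/1000) = 0°C.
ISA deviation = 5 − 0 = +5°C.
Density altitude = 7500 + 120 × (5) = 8100 ft.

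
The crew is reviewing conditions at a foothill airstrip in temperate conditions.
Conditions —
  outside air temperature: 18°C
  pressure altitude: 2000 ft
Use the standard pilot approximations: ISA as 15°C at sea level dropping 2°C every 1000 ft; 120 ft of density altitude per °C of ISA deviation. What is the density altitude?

ISA temperature at 2000 ft = 15 − 2 × (2000/1000) = 11°C.
ISA deviation = 18 − 11 = +7°C.
Density altitude = 2000 + 120 × (7) = 2000 + (+840) = 2840 ft.

2840 ft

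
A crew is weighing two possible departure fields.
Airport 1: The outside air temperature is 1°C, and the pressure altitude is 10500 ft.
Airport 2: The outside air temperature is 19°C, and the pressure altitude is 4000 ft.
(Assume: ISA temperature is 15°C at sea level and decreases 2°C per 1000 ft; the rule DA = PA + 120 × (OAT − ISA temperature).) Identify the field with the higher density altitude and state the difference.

Airport 1: ISA temp = -6°C, deviation +7°C, DA = 10500 + 120 × 7 = 11340 ft.
Airport 2: ISA temp = 7°C, deviation +12°C, DA = 4000 + 120 × 12 = 5440 ft.
Airport 1 is higher by 11340 − 5440 = 5900 ft.

Airport 1 by 5900 ft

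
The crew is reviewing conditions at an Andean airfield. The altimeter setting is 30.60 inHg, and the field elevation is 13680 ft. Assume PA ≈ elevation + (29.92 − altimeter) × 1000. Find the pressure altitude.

Pressure correction = (29.92 − 30.60) × 1000 = -680 ft.
Pressure altitude = 13680 + (-680) = 13000 ft.

13000 ft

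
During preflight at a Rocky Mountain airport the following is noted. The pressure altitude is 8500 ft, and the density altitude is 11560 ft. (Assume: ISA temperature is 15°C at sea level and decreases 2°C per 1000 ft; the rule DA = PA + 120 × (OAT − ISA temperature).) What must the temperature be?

23.5°C

Density altitude − pressure altitude = 11560 − 8500 = +3060 ft.
At 120 ft/°C that is an ISA deviation of 3060/120 = +25.5°C.
ISA temperature at 8500 ft = 15 − 2 × (8500/1000) = -2°C.
OAT = ISA + deviation = -2 + (+25.5) = 23.5°C.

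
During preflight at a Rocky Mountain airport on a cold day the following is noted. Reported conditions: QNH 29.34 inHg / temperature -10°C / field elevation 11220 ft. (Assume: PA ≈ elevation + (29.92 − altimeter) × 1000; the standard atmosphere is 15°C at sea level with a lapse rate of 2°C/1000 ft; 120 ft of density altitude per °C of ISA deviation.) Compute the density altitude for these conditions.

Pressure altitude = 11220 + (29.92 − 29.34) × 1000 = 11220 + (+580) = 11800 ft.
ISA temperature at 11800 ft = 15 − 2 × (11800/1000) = -8.6°C.
ISA deviation = -10 − (-8.6) = -1.4°C.
Density altitude = 11800 + 120 × (-1.4) = 11632 ft.

11632 ft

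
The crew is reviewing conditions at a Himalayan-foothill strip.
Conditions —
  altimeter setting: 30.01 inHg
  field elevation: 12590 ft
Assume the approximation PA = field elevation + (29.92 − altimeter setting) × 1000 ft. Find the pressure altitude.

12500 ft

Pressure correction = (29.92 − 30.01) × 1000 = -90 ft.
Pressure altitude = 12590 + (-90) = 12500 ft.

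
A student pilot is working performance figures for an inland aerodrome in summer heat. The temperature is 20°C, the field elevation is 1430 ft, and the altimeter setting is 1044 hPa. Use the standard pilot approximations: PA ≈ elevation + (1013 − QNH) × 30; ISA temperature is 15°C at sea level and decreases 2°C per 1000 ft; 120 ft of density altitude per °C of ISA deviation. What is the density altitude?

Pressure altitude = 1430 + (1013 − 1044) × 30 = 1430 + (-930) = 500 ft.
ISA temperature at 500 ft = 15 − 2 × (500/1000) = 14°C.
ISA deviation = 20 − 14 = +6°C.
Density altitude = 500 + 120 × (6) = 1220 ft.

1220 ft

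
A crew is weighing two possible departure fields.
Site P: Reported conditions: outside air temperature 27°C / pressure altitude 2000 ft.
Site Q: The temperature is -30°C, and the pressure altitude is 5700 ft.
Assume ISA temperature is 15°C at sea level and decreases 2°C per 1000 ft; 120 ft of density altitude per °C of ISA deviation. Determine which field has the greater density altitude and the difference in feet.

Site P: ISA temp = 11°C, deviation +16°C, DA = 2000 + 120 × 16 = 3920 ft.
Site Q: ISA temp = 3.6°C, deviation -33.6°C, DA = 5700 + 120 × (-33.6) = 1668 ft.
Site P is higher by 3920 − 1668 = 2252 ft.

Site P by 2252 ft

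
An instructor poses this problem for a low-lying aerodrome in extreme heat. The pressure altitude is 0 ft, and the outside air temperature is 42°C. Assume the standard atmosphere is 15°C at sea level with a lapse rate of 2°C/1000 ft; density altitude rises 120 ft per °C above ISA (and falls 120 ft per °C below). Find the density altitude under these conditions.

ISA temperature at 0 ft = 15 − 2 × (0/1000) = 15°C.
ISA deviation = 42 − 15 = +27°C.
Density altitude = 0 + 120 × (27) = 0 + (+3240) = 3240 ft.

3240 ft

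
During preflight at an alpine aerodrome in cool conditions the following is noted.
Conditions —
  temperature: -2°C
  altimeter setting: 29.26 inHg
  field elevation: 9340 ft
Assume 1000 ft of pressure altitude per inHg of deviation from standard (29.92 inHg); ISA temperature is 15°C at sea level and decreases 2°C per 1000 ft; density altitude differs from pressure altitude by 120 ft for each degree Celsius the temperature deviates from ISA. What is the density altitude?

Pressure altitude = 9340 + (29.92 − 29.26) × 1000 = 9340 + (+660) = 10000 ft.
ISA temperature at 10000 ft = 15 − 2 × (10000/1000) = -5°C.
ISA deviation = -2 − (-5) = +3°C.
Density altitude = 10000 + 120 × (3) = 10360 ft.

10360 ft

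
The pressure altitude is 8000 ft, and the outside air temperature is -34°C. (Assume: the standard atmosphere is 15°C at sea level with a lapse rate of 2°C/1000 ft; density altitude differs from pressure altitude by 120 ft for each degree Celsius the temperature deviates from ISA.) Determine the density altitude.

4040 ft

ISA temperature at 8000 ft = 15 − 2 × (8000/1000) = -1°C.
ISA deviation = -34 − (-1) = -33°C.
Density altitude = 8000 + 120 × (-33) = 8000 + (-3960) = 4040 ft.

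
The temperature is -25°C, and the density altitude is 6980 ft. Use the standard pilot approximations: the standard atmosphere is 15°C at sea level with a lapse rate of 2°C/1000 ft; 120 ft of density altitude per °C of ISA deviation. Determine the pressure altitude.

DA = PA + 120 × (OAT − (15 − 2·PA/1000)) = PA + 120·OAT − 1800 + 0.24·PA = 1.24·PA + 120·OAT − 1800.
So 1.24·PA = 6980 − 120 × (-25) + 1800 = 11780.
PA = 11780 / 1.24 = 9500 ft.

9500 ft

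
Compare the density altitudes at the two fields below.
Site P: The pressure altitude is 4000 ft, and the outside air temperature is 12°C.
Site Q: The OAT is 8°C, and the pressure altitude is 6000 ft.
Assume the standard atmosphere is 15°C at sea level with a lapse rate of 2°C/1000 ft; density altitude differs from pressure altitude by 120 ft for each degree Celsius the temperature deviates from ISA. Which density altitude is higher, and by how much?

Site P: ISA temp = 7°C, deviation +5°C, DA = 4000 + 120 × 5 = 4600 ft.
Site Q: ISA temp = 3°C, deviation +5°C, DA = 6000 + 120 × 5 = 6600 ft.
Site Q is higher by 6600 − 4600 = 2000 ft.

Site Q by 2000 ft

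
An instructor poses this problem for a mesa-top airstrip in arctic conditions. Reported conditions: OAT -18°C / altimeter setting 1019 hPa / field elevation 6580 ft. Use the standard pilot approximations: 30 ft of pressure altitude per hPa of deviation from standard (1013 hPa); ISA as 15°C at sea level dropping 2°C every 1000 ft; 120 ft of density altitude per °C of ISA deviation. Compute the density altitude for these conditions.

3976 ft

Pressure altitude = 6580 + (1013 − 1019) × 30 = 6580 + (-180) = 6400 ft.
ISA temperature at 6400 ft = 15 − 2 × (6400/1000) = 2.2°C.
ISA deviation = -18 − 2.2 = -20.2°C.
Density altitude = 6400 + 120 × (-20.2) = 3976 ft.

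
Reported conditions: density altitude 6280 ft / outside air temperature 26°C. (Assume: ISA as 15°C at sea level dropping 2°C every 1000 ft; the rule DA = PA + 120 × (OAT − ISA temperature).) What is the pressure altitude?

DA = PA + 120 × (OAT − (15 − 2·PA/1000)) = PA + 120·OAT − 1800 + 0.24·PA = 1.24·PA + 120·OAT − 1800.
So 1.24·PA = 6280 − 120 × 26 + 1800 = 4960.
PA = 4960 / 1.24 = 4000 ft.

4000 ft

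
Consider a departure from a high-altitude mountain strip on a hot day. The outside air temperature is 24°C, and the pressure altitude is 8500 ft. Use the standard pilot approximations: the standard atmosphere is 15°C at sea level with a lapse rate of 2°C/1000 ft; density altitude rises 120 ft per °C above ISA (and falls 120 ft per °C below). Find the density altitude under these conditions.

ISA temperature at 8500 ft = 15 − 2 × (8500/1000) = -2°C.
ISA deviation = 24 − (-2) = +26°C.
Density altitude = 8500 + 120 × (26) = 8500 + (+3120) = 11620 ft.

11620 ft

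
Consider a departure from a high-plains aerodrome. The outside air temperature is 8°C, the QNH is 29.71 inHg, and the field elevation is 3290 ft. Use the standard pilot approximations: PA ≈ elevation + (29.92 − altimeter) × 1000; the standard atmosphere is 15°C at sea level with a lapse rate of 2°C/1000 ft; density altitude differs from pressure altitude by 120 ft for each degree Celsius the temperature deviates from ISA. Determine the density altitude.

Pressure altitude = 3290 + (29.92 − 29.71) × 1000 = 3290 + (+210) = 3500 ft.
ISA temperature at 3500 ft = 15 − 2 × (3500/1000) = 8°C.
ISA deviation = 8 − 8 = 0°C.
Density altitude = 3500 + 120 × (0) = 3500 ft.

3500 ft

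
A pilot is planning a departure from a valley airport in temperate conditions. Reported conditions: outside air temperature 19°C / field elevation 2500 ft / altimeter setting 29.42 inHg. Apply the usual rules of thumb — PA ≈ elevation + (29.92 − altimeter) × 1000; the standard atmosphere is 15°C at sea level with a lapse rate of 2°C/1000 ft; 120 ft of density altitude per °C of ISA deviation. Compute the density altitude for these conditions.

4200 ft

Pressure altitude = 2500 + (29.92 − 29.42) × 1000 = 2500 + (+500) = 3000 ft.
ISA temperature at 3000 ft = 15 − 2 × (3000/1000) = 9°C.
ISA deviation = 19 − 9 = +10°C.
Density altitude = 3000 + 120 × (10) = 4200 ft.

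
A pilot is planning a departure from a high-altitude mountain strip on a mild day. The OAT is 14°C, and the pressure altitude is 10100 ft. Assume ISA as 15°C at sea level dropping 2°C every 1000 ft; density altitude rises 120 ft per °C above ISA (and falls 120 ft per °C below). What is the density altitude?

12404 ft

ISA temperature at 10100 ft = 15 − 2 × (10100/1000) = -5.2°C.
ISA deviation = 14 − (-5.2) = +19.2°C.
Density altitude = 10100 + 120 × (19.2) = 10100 + (+2304) = 12404 ft.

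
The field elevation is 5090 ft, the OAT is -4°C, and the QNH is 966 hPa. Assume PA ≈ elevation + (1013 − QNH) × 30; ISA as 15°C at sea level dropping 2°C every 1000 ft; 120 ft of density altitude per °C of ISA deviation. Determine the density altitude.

Pressure altitude = 5090 + (1013 − 966) × 30 = 5090 + (+1410) = 6500 ft.
ISA temperature at 6500 ft = 15 − 2 × (6500/1000) = 2°C.
ISA deviation = -4 − 2 = -6°C.
Density altitude = 6500 + 120 × (-6) = 5780 ft.

5780 ft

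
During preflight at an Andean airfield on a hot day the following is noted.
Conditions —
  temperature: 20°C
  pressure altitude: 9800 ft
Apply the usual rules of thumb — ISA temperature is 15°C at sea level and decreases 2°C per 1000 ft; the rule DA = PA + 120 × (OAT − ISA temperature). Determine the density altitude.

12752 ft

ISA temperature at 9800 ft = 15 − 2 × (9800/1000) = -4.6°C.
ISA deviation = 20 − (-4.6) = +24.6°C.
Density altitude = 9800 + 120 × (24.6) = 9800 + (+2952) = 12752 ft.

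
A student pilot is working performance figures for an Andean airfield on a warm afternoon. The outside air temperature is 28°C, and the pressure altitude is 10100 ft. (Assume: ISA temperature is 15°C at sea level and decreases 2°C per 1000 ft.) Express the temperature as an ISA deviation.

ISA+33.2°C

ISA temperature at 10100 ft = 15 − 2 × (10100/1000) = -5.2°C.
Deviation = OAT − ISA = 28 − (-5.2) = +33.2°C.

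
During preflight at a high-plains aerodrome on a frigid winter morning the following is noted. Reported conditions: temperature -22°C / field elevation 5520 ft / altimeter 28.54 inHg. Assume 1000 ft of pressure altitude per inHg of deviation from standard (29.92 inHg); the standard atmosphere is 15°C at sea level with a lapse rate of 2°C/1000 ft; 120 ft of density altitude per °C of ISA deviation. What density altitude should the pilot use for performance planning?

Pressure altitude = 5520 + (29.92 − 28.54) × 1000 = 5520 + (+1380) = 6900 ft.
ISA temperature at 6900 ft = 15 − 2 × (6900/1000) = 1.2°C.
ISA deviation = -22 − 1.2 = -23.2°C.
Density altitude = 6900 + 120 × (-23.2) = 4116 ft.

4116 ft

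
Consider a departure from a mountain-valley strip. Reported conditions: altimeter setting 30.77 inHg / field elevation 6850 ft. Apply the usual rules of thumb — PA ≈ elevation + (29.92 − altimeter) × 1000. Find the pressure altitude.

Pressure correction = (29.92 − 30.77) × 1000 = -850 ft.
Pressure altitude = 6850 + (-850) = 6000 ft.

6000 ft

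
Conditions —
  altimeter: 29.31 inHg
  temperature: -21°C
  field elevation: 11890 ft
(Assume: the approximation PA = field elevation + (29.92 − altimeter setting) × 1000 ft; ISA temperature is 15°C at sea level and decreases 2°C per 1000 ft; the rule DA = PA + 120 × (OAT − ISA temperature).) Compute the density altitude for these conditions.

Pressure altitude = 11890 + (29.92 − 29.31) × 1000 = 11890 + (+610) = 12500 ft.
ISA temperature at 12500 ft = 15 − 2 × (12500/1000) = -10°C.
ISA deviation = -21 − (-10) = -11°C.
Density altitude = 12500 + 120 × (-11) = 11180 ft.

11180 ft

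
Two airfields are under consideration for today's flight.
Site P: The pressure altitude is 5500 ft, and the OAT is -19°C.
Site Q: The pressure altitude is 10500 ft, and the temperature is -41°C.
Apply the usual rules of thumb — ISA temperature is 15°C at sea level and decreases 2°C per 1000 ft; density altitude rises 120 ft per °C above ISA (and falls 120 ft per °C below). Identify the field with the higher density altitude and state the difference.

Site Q by 3560 ft

Site P: ISA temp = 4°C, deviation -23°C, DA = 5500 + 120 × (-23) = 2740 ft.
Site Q: ISA temp = -6°C, deviation -35°C, DA = 10500 + 120 × (-35) = 6300 ft.
Site Q is higher by 6300 − 2740 = 3560 ft.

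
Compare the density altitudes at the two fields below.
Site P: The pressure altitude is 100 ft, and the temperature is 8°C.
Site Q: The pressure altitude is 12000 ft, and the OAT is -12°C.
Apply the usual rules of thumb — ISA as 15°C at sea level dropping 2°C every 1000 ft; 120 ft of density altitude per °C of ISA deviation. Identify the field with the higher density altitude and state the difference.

Site Q by 12356 ft

Site P: ISA temp = 14.8°C, deviation -6.8°C, DA = 100 + 120 × (-6.8) = -716 ft.
Site Q: ISA temp = -9°C, deviation -3°C, DA = 12000 + 120 × (-3) = 11640 ft.
Site Q is higher by 11640 − (-716) = 12356 ft.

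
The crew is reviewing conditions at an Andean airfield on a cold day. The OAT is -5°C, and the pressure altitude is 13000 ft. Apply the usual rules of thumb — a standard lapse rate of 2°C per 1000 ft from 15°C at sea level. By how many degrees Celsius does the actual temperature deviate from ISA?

ISA temperature at 13000 ft = 15 − 2 × (13000/1000) = -11°C.
Deviation = OAT − ISA = -5 − (-11) = +6°C.

ISA+6°C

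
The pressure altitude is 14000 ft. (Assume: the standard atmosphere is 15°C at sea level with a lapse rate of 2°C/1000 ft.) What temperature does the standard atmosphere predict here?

-13°C

ISA temperature = 15 − 2 × (14000/1000) = 15 − 28 = -13°C.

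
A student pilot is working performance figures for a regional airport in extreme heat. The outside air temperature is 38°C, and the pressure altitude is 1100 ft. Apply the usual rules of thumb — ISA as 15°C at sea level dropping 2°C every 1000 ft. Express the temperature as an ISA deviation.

ISA+25.2°C

ISA temperature at 1100 ft = 15 − 2 × (1100/1000) = 12.8°C.
Deviation = OAT − ISA = 38 − 12.8 = +25.2°C.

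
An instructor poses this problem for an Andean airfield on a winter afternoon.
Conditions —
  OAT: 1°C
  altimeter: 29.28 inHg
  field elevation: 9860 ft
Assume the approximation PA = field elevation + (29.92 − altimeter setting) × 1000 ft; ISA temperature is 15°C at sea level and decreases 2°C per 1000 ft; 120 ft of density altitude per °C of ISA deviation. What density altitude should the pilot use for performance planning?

11340 ft

Pressure altitude = 9860 + (29.92 − 29.28) × 1000 = 9860 + (+640) = 10500 ft.
ISA temperature at 10500 ft = 15 − 2 × (10500/1000) = -6°C.
ISA deviation = 1 − (-6) = +7°C.
Density altitude = 10500 + 120 × (7) = 11340 ft.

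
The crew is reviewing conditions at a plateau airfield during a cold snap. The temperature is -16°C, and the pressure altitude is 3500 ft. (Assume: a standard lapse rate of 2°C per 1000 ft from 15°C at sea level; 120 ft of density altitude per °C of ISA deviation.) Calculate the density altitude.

620 ft

ISA temperature at 3500 ft = 15 − 2 × (3500/1000) = 8°C.
ISA deviation = -16 − 8 = -24°C.
Density altitude = 3500 + 120 × (-24) = 3500 + (-2880) = 620 ft.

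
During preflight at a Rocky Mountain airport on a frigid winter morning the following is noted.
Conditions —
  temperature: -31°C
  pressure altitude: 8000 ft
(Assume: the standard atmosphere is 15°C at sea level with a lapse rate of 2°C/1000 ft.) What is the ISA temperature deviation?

ISA-30°C

ISA temperature at 8000 ft = 15 − 2 × (8000/1000) = -1°C.
Deviation = OAT − ISA = -31 − (-1) = -30°C.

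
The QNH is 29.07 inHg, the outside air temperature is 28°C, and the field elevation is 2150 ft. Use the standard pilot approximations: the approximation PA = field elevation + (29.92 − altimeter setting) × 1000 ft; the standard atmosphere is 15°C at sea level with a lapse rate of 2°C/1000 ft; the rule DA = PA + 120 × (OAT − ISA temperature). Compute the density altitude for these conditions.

5280 ft

Pressure altitude = 2150 + (29.92 − 29.07) × 1000 = 2150 + (+850) = 3000 ft.
ISA temperature at 3000 ft = 15 − 2 × (3000/1000) = 9°C.
ISA deviation = 28 − 9 = +19°C.
Density altitude = 3000 + 120 × (19) = 5280 ft.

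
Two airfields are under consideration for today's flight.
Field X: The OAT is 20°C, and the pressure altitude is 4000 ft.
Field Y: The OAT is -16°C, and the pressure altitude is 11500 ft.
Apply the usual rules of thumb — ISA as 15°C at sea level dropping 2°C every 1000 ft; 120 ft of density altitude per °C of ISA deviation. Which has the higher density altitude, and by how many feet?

Field Y by 4980 ft

Field X: ISA temp = 7°C, deviation +13°C, DA = 4000 + 120 × 13 = 5560 ft.
Field Y: ISA temp = -8°C, deviation -8°C, DA = 11500 + 120 × (-8) = 10540 ft.
Field Y is higher by 10540 − 5560 = 4980 ft.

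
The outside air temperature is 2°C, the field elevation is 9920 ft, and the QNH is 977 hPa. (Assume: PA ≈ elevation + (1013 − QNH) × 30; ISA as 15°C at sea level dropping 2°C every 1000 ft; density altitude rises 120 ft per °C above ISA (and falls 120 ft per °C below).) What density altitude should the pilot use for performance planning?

Pressure altitude = 9920 + (1013 − 977) × 30 = 9920 + (+1080) = 11000 ft.
ISA temperature at 11000 ft = 15 − 2 × (11000/1000) = -7°C.
ISA deviation = 2 − (-7) = +9°C.
Density altitude = 11000 + 120 × (9) = 12080 ft.

12080 ft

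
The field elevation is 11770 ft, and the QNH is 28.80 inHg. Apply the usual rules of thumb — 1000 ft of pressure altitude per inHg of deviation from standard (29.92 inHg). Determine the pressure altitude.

12890 ft

Pressure correction = (29.92 − 28.80) × 1000 = +1120 ft.
Pressure altitude = 11770 + (+1120) = 12890 ft.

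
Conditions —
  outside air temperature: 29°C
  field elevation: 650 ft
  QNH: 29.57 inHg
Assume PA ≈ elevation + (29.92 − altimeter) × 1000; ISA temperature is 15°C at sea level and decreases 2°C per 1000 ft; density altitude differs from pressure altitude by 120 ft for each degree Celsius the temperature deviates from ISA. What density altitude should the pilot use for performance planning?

Pressure altitude = 650 + (29.92 − 29.57) × 1000 = 650 + (+350) = 1000 ft.
ISA temperature at 1000 ft = 15 − 2 × (1000/1000) = 13°C.
ISA deviation = 29 − 13 = +16°C.
Density altitude = 1000 + 120 × (16) = 2920 ft.

2920 ft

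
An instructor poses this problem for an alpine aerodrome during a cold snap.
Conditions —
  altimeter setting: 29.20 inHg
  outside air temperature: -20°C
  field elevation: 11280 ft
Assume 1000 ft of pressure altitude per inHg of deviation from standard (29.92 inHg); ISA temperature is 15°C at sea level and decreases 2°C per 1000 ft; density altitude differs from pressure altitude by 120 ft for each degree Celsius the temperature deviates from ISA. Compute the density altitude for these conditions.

10680 ft

Pressure altitude = 11280 + (29.92 − 29.20) × 1000 = 11280 + (+720) = 12000 ft.
ISA temperature at 12000 ft = 15 − 2 × (12000/1000) = -9°C.
ISA deviation = -20 − (-9) = -11°C.
Density altitude = 12000 + 120 × (-11) = 10680 ft.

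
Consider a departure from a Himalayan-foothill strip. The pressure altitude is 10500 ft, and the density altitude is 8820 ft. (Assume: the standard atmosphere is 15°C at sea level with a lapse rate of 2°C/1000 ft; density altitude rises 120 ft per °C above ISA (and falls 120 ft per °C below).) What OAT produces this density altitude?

Density altitude − pressure altitude = 8820 − 10500 = -1680 ft.
At 120 ft/°C that is an ISA deviation of -1680/120 = -14°C.
ISA temperature at 10500 ft = 15 − 2 × (10500/1000) = -6°C.
OAT = ISA + deviation = -6 + (-14) = -20°C.

-20°C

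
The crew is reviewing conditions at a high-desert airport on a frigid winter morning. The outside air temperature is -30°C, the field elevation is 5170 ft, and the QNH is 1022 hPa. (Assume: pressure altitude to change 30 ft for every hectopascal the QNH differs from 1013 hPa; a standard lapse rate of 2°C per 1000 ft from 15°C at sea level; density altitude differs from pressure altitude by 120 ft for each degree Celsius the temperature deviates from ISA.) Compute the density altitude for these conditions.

Pressure altitude = 5170 + (1013 − 1022) × 30 = 5170 + (-270) = 4900 ft.
ISA temperature at 4900 ft = 15 − 2 × (4900/1000) = 5.2°C.
ISA deviation = -30 − 5.2 = -35.2°C.
Density altitude = 4900 + 120 × (-35.2) = 676 ft.

676 ft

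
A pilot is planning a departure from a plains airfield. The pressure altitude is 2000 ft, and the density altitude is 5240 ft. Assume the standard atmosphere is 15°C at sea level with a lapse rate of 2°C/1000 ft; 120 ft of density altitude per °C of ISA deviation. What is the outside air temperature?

38°C

Density altitude − pressure altitude = 5240 − 2000 = +3240 ft.
At 120 ft/°C that is an ISA deviation of 3240/120 = +27°C.
ISA temperature at 2000 ft = 15 − 2 × (2000/1000) = 11°C.
OAT = ISA + deviation = 11 + (+27) = 38°C.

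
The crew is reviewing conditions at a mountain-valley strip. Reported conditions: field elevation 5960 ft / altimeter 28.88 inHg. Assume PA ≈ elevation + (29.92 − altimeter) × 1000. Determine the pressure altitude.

7000 ft

Pressure correction = (29.92 − 28.88) × 1000 = +1040 ft.
Pressure altitude = 5960 + (+1040) = 7000 ft.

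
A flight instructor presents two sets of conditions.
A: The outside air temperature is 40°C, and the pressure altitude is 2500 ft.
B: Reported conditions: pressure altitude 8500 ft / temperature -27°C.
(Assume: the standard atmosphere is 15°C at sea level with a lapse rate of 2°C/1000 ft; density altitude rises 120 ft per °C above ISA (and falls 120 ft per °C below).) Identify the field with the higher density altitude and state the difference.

A by 600 ft

A: ISA temp = 10°C, deviation +30°C, DA = 2500 + 120 × 30 = 6100 ft.
B: ISA temp = -2°C, deviation -25°C, DA = 8500 + 120 × (-25) = 5500 ft.
A is higher by 6100 − 5500 = 600 ft.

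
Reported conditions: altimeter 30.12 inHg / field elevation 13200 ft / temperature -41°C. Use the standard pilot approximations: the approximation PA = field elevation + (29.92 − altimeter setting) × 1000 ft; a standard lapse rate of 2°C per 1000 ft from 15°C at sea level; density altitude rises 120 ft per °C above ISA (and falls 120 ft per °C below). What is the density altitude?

Pressure altitude = 13200 + (29.92 − 30.12) × 1000 = 13200 + (-200) = 13000 ft.
ISA temperature at 13000 ft = 15 − 2 × (13000/1000) = -11°C.
ISA deviation = -41 − (-11) = -30°C.
Density altitude = 13000 + 120 × (-30) = 9400 ft.

9400 ft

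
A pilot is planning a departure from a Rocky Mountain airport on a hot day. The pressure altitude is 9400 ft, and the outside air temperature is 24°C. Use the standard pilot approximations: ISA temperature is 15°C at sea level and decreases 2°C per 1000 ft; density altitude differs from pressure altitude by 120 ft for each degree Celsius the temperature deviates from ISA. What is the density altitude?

12736 ft

ISA temperature at 9400 ft = 15 − 2 × (9400/1000) = -3.8°C.
ISA deviation = 24 − (-3.8) = +27.8°C.
Density altitude = 9400 + 120 × (27.8) = 9400 + (+3336) = 12736 ft.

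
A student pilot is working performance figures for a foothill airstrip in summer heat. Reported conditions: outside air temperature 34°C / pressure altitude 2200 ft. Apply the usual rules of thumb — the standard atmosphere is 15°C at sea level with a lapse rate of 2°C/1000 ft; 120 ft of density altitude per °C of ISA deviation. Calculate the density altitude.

5008 ft

ISA temperature at 2200 ft = 15 − 2 × (2200/1000) = 10.6°C.
ISA deviation = 34 − 10.6 = +23.4°C.
Density altitude = 2200 + 120 × (23.4) = 2200 + (+2808) = 5008 ft.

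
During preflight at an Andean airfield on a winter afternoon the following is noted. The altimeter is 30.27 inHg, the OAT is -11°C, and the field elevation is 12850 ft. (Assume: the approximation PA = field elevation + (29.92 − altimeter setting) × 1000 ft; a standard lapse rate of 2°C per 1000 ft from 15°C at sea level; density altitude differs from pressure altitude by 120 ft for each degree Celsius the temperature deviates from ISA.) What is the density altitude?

12380 ft

Pressure altitude = 12850 + (29.92 − 30.27) × 1000 = 12850 + (-350) = 12500 ft.
ISA temperature at 12500 ft = 15 − 2 × (12500/1000) = -10°C.
ISA deviation = -11 − (-10) = -1°C.
Density altitude = 12500 + 120 × (-1) = 12380 ft.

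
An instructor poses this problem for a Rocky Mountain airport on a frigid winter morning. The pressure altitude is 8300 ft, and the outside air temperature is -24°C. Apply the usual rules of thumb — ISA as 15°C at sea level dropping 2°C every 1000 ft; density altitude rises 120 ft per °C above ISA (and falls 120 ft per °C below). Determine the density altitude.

ISA temperature at 8300 ft = 15 − 2 × (8300/1000) = -1.6°C.
ISA deviation = -24 − (-1.6) = -22.4°C.
Density altitude = 8300 + 120 × (-22.4) = 8300 + (-2688) = 5612 ft.

5612 ft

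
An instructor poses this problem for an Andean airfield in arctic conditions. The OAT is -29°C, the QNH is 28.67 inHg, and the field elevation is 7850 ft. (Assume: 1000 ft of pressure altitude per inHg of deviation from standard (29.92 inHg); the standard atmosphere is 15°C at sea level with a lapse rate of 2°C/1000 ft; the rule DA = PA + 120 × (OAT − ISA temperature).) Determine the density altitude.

6004 ft

Pressure altitude = 7850 + (29.92 − 28.67) × 1000 = 7850 + (+1250) = 9100 ft.
ISA temperature at 9100 ft = 15 − 2 × (9100/1000) = -3.2°C.
ISA deviation = -29 − (-3.2) = -25.8°C.
Density altitude = 9100 + 120 × (-25.8) = 6004 ft.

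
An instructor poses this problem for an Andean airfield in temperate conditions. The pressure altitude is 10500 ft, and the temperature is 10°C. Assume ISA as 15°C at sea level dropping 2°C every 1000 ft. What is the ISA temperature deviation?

ISA+16°C

ISA temperature at 10500 ft = 15 − 2 × (10500/1000) = -6°C.
Deviation = OAT − ISA = 10 − (-6) = +16°C.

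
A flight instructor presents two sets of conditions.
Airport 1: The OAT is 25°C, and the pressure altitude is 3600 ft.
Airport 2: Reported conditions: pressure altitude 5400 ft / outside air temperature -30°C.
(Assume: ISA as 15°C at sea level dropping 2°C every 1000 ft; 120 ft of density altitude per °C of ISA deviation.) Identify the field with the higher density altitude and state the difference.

Airport 1 by 4368 ft

Airport 1: ISA temp = 7.8°C, deviation +17.2°C, DA = 3600 + 120 × 17.2 = 5664 ft.
Airport 2: ISA temp = 4.2°C, deviation -34.2°C, DA = 5400 + 120 × (-34.2) = 1296 ft.
Airport 1 is higher by 5664 − 1296 = 4368 ft.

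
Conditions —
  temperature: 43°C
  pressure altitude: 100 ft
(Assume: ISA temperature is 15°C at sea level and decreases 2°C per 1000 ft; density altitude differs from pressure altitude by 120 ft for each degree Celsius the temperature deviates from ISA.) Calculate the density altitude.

ISA temperature at 100 ft = 15 − 2 × (100/1000) = 14.8°C.
ISA deviation = 43 − 14.8 = +28.2°C.
Density altitude = 100 + 120 × (28.2) = 100 + (+3384) = 3484 ft.

3484 ft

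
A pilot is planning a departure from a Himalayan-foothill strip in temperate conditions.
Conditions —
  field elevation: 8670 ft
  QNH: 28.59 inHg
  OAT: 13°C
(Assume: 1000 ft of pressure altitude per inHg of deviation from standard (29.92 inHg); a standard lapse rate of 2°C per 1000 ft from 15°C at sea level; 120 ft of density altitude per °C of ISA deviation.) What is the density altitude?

Pressure altitude = 8670 + (29.92 − 28.59) × 1000 = 8670 + (+1330) = 10000 ft.
ISA temperature at 10000 ft = 15 − 2 × (10000/1000) = -5°C.
ISA deviation = 13 − (-5) = +18°C.
Density altitude = 10000 + 120 × (18) = 12160 ft.

12160 ft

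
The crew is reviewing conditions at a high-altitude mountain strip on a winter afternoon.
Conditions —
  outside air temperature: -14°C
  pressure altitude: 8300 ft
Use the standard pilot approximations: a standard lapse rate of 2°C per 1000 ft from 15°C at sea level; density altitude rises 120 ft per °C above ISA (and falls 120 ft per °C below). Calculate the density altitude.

ISA temperature at 8300 ft = 15 − 2 × (8300/1000) = -1.6°C.
ISA deviation = -14 − (-1.6) = -12.4°C.
Density altitude = 8300 + 120 × (-12.4) = 8300 + (-1488) = 6812 ft.

6812 ft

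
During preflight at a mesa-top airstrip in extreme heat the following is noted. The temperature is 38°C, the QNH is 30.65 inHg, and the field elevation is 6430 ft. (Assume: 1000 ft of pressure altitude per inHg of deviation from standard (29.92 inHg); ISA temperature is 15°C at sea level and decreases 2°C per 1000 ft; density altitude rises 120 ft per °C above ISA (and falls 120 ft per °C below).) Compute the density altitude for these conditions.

Pressure altitude = 6430 + (29.92 − 30.65) × 1000 = 6430 + (-730) = 5700 ft.
ISA temperature at 5700 ft = 15 − 2 × (5700/1000) = 3.6°C.
ISA deviation = 38 − 3.6 = +34.4°C.
Density altitude = 5700 + 120 × (34.4) = 9828 ft.

9828 ft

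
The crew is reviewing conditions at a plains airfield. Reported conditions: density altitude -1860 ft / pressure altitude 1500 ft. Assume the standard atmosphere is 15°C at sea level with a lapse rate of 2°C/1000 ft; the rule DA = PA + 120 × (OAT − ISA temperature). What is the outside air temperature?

Density altitude − pressure altitude = -1860 − 1500 = -3360 ft.
At 120 ft/°C that is an ISA deviation of -3360/120 = -28°C.
ISA temperature at 1500 ft = 15 − 2 × (1500/1000) = 12°C.
OAT = ISA + deviation = 12 + (-28) = -16°C.

-16°C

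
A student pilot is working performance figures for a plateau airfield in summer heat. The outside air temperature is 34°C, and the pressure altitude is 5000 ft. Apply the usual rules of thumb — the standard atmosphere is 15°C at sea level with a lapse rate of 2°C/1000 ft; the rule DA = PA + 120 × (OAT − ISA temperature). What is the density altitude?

8480 ft

ISA temperature at 5000 ft = 15 − 2 × (5000/1000) = 5°C.
ISA deviation = 34 − 5 = +29°C.
Density altitude = 5000 + 120 × (29) = 5000 + (+3480) = 8480 ft.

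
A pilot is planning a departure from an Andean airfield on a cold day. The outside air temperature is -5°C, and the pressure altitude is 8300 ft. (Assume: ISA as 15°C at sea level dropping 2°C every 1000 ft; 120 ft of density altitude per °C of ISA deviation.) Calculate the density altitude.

7892 ft

ISA temperature at 8300 ft = 15 − 2 × (8300/1000) = -1.6°C.
ISA deviation = -5 − (-1.6) = -3.4°C.
Density altitude = 8300 + 120 × (-3.4) = 8300 + (-408) = 7892 ft.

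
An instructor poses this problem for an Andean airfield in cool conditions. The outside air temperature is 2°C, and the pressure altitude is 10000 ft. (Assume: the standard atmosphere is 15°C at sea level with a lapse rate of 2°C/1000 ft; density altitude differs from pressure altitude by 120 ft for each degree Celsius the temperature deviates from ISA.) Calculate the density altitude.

10840 ft

ISA temperature at 10000 ft = 15 − 2 × (10000/1000) = -5°C.
ISA deviation = 2 − (-5) = +7°C.
Density altitude = 10000 + 120 × (7) = 10000 + (+840) = 10840 ft.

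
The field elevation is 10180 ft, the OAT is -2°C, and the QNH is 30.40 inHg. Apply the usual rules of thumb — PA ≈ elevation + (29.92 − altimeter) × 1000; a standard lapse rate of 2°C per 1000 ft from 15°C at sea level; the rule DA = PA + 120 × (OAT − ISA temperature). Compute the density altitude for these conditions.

9988 ft

Pressure altitude = 10180 + (29.92 − 30.40) × 1000 = 10180 + (-480) = 9700 ft.
ISA temperature at 9700 ft = 15 − 2 × (9700/1000) = -4.4°C.
ISA deviation = -2 − (-4.4) = +2.4°C.
Density altitude = 9700 + 120 × (2.4) = 9988 ft.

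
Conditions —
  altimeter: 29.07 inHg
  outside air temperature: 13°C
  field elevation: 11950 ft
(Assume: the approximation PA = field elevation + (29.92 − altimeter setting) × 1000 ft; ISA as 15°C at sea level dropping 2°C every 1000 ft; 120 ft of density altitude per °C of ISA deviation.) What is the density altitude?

15632 ft

Pressure altitude = 11950 + (29.92 − 29.07) × 1000 = 11950 + (+850) = 12800 ft.
ISA temperature at 12800 ft = 15 − 2 × (12800/1000) = -10.6°C.
ISA deviation = 13 − (-10.6) = +23.6°C.
Density altitude = 12800 + 120 × (23.6) = 15632 ft.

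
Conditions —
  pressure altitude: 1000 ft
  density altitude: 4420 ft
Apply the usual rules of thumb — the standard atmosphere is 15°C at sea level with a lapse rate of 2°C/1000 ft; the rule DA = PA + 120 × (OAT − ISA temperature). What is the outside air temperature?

Density altitude − pressure altitude = 4420 − 1000 = +3420 ft.
At 120 ft/°C that is an ISA deviation of 3420/120 = +28.5°C.
ISA temperature at 1000 ft = 15 − 2 × (1000/1000) = 13°C.
OAT = ISA + deviation = 13 + (+28.5) = 41.5°C.

41.5°C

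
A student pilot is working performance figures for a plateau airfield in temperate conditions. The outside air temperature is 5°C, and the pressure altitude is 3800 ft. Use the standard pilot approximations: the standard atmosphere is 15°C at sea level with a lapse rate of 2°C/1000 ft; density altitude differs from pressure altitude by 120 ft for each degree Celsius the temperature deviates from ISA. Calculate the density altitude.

ISA temperature at 3800 ft = 15 − 2 × (3800/1000) = 7.4°C.
ISA deviation = 5 − 7.4 = -2.4°C.
Density altitude = 3800 + 120 × (-2.4) = 3800 + (-288) = 3512 ft.

3512 ft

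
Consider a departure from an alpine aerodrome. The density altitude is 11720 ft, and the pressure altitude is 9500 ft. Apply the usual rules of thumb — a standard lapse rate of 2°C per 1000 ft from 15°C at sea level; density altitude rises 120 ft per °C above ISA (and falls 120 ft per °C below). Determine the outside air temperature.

14.5°C

Density altitude − pressure altitude = 11720 − 9500 = +2220 ft.
At 120 ft/°C that is an ISA deviation of 2220/120 = +18.5°C.
ISA temperature at 9500 ft = 15 − 2 × (9500/1000) = -4°C.
OAT = ISA + deviation = -4 + (+18.5) = 14.5°C.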